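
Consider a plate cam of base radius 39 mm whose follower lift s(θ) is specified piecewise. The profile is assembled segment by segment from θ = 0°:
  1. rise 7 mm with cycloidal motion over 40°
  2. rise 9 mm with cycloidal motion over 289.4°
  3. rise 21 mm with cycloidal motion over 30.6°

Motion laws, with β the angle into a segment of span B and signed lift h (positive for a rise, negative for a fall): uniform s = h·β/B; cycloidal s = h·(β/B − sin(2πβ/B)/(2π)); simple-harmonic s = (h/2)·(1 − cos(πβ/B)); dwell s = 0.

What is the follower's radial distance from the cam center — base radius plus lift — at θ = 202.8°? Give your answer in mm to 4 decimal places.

seg 1 [0°–40°] cycloidal, h=7: full span → s += 7 → s = 7.0000
seg 2 [40°–329.4°] cycloidal, h=9: θ=202.8° here. β=162.8, B=289.4. 9·(0.5625 − sin(2π·0.5625)/(2π)) = 5.6114 → s = 12.6114
radial distance = base radius + s = 39 + 12.6114 = 51.6114

51.6114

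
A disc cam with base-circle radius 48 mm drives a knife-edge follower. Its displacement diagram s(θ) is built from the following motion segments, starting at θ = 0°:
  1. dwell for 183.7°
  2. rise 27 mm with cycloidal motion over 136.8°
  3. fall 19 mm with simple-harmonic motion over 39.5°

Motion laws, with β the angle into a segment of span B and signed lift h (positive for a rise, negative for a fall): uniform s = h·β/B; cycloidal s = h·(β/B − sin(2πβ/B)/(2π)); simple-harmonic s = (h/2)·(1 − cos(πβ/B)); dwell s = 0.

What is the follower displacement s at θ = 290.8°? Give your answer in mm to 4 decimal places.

seg 1 [0°–183.7°] dwell: s stays 0.0000
seg 2 [183.7°–320.5°] cycloidal, h=27: θ=290.8° here. β=107.1, B=136.8. 27·(0.7829 − sin(2π·0.7829)/(2π)) = 25.3439 → s = 25.3439

25.3439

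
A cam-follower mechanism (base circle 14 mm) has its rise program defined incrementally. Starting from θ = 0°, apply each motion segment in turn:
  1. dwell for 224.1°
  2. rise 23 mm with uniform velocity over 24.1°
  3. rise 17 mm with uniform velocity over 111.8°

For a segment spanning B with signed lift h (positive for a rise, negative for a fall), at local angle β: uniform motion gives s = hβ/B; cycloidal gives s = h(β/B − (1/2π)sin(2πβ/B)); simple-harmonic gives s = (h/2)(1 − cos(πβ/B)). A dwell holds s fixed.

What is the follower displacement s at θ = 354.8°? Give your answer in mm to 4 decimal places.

seg 1 [0°–224.1°] dwell: s stays 0.0000
seg 2 [224.1°–248.2°] uniform, h=23: full span → s += 23 → s = 23.0000
seg 3 [248.2°–360°] uniform, h=17: θ=354.8° here. β=106.6, B=111.8. 17·106.6/111.8 = 16.2093 → s = 39.2093

39.2093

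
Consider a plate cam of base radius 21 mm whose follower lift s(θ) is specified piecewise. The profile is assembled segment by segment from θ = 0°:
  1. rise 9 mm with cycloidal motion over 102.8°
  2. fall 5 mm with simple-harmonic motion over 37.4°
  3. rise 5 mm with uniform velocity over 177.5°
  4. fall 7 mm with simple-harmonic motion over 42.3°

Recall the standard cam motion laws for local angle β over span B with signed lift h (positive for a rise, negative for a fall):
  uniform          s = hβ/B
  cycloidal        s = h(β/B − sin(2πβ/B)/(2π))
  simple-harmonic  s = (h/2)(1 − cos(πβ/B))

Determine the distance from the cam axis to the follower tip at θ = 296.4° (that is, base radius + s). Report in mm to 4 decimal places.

seg 1 [0°–102.8°] cycloidal, h=9: full span → s += 9 → s = 9.0000
seg 2 [102.8°–140.2°] simple-harmonic, h=-5: full span → s += -5 → s = 4.0000
seg 3 [140.2°–317.7°] uniform, h=5: θ=296.4° here. β=156.2, B=177.5. 5·156.2/177.5 = 4.4000 → s = 8.4000
radial distance = base radius + s = 21 + 8.4000 = 29.4000

29.4000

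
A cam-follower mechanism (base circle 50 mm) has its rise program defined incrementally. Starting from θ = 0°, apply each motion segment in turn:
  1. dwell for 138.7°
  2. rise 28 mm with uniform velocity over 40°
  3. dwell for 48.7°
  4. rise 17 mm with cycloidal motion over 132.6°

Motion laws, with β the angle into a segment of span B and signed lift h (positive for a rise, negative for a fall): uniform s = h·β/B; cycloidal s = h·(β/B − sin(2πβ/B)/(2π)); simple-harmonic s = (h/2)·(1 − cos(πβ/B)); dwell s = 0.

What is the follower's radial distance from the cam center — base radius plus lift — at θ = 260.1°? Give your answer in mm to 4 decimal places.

seg 1 [0°–138.7°] dwell: s stays 0.0000
seg 2 [138.7°–178.7°] uniform, h=28: full span → s += 28 → s = 28.0000
seg 3 [178.7°–227.4°] dwell: s stays 28.0000
seg 4 [227.4°–360°] cycloidal, h=17: θ=260.1° here. β=32.7, B=132.6. 17·(0.2466 − sin(2π·0.2466)/(2π)) = 1.4873 → s = 29.4873
radial distance = base radius + s = 50 + 29.4873 = 79.4873

79.4873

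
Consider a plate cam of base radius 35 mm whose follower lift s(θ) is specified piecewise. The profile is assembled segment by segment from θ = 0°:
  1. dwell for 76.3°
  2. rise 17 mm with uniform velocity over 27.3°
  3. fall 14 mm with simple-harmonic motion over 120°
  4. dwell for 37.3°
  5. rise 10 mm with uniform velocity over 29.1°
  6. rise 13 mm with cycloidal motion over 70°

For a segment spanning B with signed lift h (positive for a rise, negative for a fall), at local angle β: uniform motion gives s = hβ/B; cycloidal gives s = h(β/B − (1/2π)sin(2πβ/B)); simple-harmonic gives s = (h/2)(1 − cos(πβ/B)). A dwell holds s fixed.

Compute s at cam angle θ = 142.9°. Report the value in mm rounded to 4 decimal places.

seg 1 [0°–76.3°] dwell: s stays 0.0000
seg 2 [76.3°–103.6°] uniform, h=17: full span → s += 17 → s = 17.0000
seg 3 [103.6°–223.6°] simple-harmonic, h=-14: θ=142.9° here. β=39.3, B=120. -14/2·(1 − cos(π·0.3275)) = -3.3895 → s = 13.6105

13.6105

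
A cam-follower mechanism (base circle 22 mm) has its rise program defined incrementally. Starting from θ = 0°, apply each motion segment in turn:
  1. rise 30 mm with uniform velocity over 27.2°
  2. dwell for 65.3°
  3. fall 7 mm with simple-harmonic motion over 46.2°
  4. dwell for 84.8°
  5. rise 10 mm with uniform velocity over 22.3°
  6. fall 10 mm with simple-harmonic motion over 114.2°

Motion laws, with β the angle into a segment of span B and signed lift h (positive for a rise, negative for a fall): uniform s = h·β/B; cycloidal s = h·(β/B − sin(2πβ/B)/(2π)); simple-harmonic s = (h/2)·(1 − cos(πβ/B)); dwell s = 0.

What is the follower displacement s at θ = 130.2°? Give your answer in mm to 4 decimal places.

seg 1 [0°–27.2°] uniform, h=30: full span → s += 30 → s = 30.0000
seg 2 [27.2°–92.5°] dwell: s stays 30.0000
seg 3 [92.5°–138.7°] simple-harmonic, h=-7: θ=130.2° here. β=37.7, B=46.2. -7/2·(1 − cos(π·0.8160)) = -6.4315 → s = 23.5685

23.5685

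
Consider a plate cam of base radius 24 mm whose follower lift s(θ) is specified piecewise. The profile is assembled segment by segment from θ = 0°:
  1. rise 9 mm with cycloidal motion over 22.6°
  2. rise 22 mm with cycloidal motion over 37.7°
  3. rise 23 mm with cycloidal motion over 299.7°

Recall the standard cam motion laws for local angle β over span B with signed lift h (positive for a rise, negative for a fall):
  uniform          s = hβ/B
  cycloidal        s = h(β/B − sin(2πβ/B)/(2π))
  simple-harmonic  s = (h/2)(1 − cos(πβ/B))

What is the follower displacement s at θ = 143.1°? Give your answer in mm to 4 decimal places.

seg 1 [0°–22.6°] cycloidal, h=9: full span → s += 9 → s = 9.0000
seg 2 [22.6°–60.3°] cycloidal, h=22: full span → s += 22 → s = 31.0000
seg 3 [60.3°–360°] cycloidal, h=23: θ=143.1° here. β=82.8, B=299.7. 23·(0.2763 − sin(2π·0.2763)/(2π)) = 2.7436 → s = 33.7436

33.7436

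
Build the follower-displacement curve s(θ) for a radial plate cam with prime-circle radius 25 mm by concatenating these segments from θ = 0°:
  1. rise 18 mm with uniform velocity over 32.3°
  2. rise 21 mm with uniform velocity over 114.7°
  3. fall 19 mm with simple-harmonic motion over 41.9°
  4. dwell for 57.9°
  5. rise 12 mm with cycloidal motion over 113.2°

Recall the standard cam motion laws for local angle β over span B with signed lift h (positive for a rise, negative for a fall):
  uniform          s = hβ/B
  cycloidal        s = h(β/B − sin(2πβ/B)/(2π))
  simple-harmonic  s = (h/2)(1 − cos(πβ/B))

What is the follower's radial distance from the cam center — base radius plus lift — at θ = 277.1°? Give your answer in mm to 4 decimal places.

seg 1 [0°–32.3°] uniform, h=18: full span → s += 18 → s = 18.0000
seg 2 [32.3°–147°] uniform, h=21: full span → s += 21 → s = 39.0000
seg 3 [147°–188.9°] simple-harmonic, h=-19: full span → s += -19 → s = 20.0000
seg 4 [188.9°–246.8°] dwell: s stays 20.0000
seg 5 [246.8°–360°] cycloidal, h=12: θ=277.1° here. β=30.3, B=113.2. 12·(0.2677 − sin(2π·0.2677)/(2π)) = 1.3139 → s = 21.3139
radial distance = base radius + s = 25 + 21.3139 = 46.3139

46.3139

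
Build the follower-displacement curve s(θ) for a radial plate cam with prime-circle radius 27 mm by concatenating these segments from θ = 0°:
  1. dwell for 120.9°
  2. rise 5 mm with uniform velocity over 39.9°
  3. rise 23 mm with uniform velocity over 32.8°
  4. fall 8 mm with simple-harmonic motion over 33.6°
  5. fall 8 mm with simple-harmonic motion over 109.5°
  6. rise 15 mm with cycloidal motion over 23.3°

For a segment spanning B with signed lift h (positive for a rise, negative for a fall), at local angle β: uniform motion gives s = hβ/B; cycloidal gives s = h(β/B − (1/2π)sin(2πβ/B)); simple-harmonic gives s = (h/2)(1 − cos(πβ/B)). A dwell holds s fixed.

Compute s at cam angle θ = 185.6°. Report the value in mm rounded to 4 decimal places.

seg 1 [0°–120.9°] dwell: s stays 0.0000
seg 2 [120.9°–160.8°] uniform, h=5: full span → s += 5 → s = 5.0000
seg 3 [160.8°–193.6°] uniform, h=23: θ=185.6° here. β=24.8, B=32.8. 23·24.8/32.8 = 17.3902 → s = 22.3902

22.3902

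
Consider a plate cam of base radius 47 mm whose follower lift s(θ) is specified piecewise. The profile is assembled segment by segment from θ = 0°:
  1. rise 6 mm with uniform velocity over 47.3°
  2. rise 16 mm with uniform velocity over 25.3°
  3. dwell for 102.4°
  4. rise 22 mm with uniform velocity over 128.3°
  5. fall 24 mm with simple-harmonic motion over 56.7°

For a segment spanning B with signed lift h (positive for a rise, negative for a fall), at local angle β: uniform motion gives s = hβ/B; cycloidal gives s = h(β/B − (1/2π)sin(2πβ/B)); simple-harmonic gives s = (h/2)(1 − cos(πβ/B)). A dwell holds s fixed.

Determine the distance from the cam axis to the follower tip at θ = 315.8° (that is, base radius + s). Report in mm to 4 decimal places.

seg 1 [0°–47.3°] uniform, h=6: full span → s += 6 → s = 6.0000
seg 2 [47.3°–72.6°] uniform, h=16: full span → s += 16 → s = 22.0000
seg 3 [72.6°–175°] dwell: s stays 22.0000
seg 4 [175°–303.3°] uniform, h=22: full span → s += 22 → s = 44.0000
seg 5 [303.3°–360°] simple-harmonic, h=-24: θ=315.8° here. β=12.5, B=56.7. -24/2·(1 − cos(π·0.2205)) = -2.7649 → s = 41.2351
radial distance = base radius + s = 47 + 41.2351 = 88.2351

88.2351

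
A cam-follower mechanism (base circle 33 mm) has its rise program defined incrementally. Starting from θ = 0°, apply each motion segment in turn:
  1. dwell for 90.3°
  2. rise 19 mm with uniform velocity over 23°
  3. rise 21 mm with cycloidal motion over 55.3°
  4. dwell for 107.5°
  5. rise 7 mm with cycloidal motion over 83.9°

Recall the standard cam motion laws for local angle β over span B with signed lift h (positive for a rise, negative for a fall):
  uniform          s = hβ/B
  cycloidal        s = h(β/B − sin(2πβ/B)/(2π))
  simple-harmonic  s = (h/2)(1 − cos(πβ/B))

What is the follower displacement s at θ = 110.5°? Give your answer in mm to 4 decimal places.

seg 1 [0°–90.3°] dwell: s stays 0.0000
seg 2 [90.3°–113.3°] uniform, h=19: θ=110.5° here. β=20.2, B=23. 19·20.2/23 = 16.6870 → s = 16.6870

16.6870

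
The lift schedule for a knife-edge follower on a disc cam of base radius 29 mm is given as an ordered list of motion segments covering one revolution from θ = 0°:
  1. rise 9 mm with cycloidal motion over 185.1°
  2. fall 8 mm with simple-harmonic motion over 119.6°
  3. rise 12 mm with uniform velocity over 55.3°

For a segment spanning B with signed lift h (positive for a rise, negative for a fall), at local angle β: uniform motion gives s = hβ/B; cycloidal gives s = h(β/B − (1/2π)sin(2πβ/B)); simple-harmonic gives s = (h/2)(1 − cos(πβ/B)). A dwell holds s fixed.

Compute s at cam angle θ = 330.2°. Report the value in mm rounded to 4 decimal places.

seg 1 [0°–185.1°] cycloidal, h=9: full span → s += 9 → s = 9.0000
seg 2 [185.1°–304.7°] simple-harmonic, h=-8: full span → s += -8 → s = 1.0000
seg 3 [304.7°–360°] uniform, h=12: θ=330.2° here. β=25.5, B=55.3. 12·25.5/55.3 = 5.5335 → s = 6.5335

6.5335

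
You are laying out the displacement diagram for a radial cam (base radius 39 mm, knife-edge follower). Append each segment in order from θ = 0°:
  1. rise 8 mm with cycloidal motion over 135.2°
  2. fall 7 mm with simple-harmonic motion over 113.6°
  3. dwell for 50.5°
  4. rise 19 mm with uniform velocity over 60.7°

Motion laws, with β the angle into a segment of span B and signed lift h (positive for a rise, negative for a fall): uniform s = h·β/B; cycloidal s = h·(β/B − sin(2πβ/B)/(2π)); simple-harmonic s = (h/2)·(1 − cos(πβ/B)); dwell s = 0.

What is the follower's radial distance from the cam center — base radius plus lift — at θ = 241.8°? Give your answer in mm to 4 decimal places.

seg 1 [0°–135.2°] cycloidal, h=8: full span → s += 8 → s = 8.0000
seg 2 [135.2°–248.8°] simple-harmonic, h=-7: θ=241.8° here. β=106.6, B=113.6. -7/2·(1 − cos(π·0.9384)) = -6.9346 → s = 1.0654
radial distance = base radius + s = 39 + 1.0654 = 40.0654

40.0654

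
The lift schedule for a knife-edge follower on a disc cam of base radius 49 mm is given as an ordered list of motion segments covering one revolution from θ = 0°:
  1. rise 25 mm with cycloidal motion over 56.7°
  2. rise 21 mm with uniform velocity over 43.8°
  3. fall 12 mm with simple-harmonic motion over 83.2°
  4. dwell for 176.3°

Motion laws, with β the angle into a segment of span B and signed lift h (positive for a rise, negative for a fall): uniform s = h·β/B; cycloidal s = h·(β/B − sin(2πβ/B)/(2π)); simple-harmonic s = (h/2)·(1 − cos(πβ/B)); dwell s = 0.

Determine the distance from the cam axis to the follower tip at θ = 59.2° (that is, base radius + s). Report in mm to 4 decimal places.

seg 1 [0°–56.7°] cycloidal, h=25: full span → s += 25 → s = 25.0000
seg 2 [56.7°–100.5°] uniform, h=21: θ=59.2° here. β=2.5, B=43.8. 21·2.5/43.8 = 1.1986 → s = 26.1986
radial distance = base radius + s = 49 + 26.1986 = 75.1986

75.1986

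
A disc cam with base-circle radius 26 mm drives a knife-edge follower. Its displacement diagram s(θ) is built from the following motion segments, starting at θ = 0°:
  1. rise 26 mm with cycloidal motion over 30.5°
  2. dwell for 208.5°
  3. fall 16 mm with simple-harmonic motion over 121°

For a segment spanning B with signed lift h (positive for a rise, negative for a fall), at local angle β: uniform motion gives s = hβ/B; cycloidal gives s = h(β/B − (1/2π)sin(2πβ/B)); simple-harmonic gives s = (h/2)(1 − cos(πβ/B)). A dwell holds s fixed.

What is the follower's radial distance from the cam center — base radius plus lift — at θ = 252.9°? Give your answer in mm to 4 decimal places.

seg 1 [0°–30.5°] cycloidal, h=26: full span → s += 26 → s = 26.0000
seg 2 [30.5°–239°] dwell: s stays 26.0000
seg 3 [239°–360°] simple-harmonic, h=-16: θ=252.9° here. β=13.9, B=121. -16/2·(1 − cos(π·0.1149)) = -0.5153 → s = 25.4847
radial distance = base radius + s = 26 + 25.4847 = 51.4847

51.4847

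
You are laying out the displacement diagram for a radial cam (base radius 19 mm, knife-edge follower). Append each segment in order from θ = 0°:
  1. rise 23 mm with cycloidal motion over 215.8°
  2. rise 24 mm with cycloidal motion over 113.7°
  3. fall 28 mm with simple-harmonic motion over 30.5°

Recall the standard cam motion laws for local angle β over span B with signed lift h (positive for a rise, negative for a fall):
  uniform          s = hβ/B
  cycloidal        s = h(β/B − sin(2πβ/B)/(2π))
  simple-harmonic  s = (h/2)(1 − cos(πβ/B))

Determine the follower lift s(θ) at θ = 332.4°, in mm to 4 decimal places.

seg 1 [0°–215.8°] cycloidal, h=23: full span → s += 23 → s = 23.0000
seg 2 [215.8°–329.5°] cycloidal, h=24: full span → s += 24 → s = 47.0000
seg 3 [329.5°–360°] simple-harmonic, h=-28: θ=332.4° here. β=2.9, B=30.5. -28/2·(1 − cos(π·0.0951)) = -0.6200 → s = 46.3800

46.3800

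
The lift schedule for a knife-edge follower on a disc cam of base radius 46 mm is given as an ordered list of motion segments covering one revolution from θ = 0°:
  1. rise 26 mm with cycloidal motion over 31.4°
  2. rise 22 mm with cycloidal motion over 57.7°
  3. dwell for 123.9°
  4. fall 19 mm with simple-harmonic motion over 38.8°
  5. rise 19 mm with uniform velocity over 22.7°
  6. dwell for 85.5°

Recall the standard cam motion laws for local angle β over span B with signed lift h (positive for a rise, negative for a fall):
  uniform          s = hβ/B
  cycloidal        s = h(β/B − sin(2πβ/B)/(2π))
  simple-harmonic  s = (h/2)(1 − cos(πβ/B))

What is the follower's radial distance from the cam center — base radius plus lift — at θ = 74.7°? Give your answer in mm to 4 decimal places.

seg 1 [0°–31.4°] cycloidal, h=26: full span → s += 26 → s = 26.0000
seg 2 [31.4°–89.1°] cycloidal, h=22: θ=74.7° here. β=43.3, B=57.7. 22·(0.7504 − sin(2π·0.7504)/(2π)) = 20.0109 → s = 46.0109
radial distance = base radius + s = 46 + 46.0109 = 92.0109

92.0109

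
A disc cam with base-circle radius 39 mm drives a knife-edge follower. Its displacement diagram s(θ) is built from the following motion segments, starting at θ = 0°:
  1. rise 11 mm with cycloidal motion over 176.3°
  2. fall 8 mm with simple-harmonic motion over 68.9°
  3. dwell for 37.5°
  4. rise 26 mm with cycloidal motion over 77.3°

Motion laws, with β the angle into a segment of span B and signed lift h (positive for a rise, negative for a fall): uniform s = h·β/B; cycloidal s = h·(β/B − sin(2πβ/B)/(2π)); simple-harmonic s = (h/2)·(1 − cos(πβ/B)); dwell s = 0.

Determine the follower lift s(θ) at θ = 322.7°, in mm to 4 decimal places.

seg 1 [0°–176.3°] cycloidal, h=11: full span → s += 11 → s = 11.0000
seg 2 [176.3°–245.2°] simple-harmonic, h=-8: full span → s += -8 → s = 3.0000
seg 3 [245.2°–282.7°] dwell: s stays 3.0000
seg 4 [282.7°–360°] cycloidal, h=26: θ=322.7° here. β=40, B=77.3. 26·(0.5175 − sin(2π·0.5175)/(2π)) = 13.9072 → s = 16.9072

16.9072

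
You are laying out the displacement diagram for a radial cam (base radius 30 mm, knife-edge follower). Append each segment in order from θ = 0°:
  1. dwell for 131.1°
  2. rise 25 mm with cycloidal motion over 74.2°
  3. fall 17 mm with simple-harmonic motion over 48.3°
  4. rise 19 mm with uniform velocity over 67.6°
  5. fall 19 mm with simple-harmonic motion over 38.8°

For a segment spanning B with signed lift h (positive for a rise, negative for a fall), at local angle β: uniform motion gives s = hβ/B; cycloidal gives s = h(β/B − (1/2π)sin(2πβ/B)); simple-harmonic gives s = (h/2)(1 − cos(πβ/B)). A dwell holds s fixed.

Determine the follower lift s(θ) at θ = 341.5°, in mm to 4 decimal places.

seg 1 [0°–131.1°] dwell: s stays 0.0000
seg 2 [131.1°–205.3°] cycloidal, h=25: full span → s += 25 → s = 25.0000
seg 3 [205.3°–253.6°] simple-harmonic, h=-17: full span → s += -17 → s = 8.0000
seg 4 [253.6°–321.2°] uniform, h=19: full span → s += 19 → s = 27.0000
seg 5 [321.2°–360°] simple-harmonic, h=-19: θ=341.5° here. β=20.3, B=38.8. -19/2·(1 − cos(π·0.5232)) = -10.1917 → s = 16.8083

16.8083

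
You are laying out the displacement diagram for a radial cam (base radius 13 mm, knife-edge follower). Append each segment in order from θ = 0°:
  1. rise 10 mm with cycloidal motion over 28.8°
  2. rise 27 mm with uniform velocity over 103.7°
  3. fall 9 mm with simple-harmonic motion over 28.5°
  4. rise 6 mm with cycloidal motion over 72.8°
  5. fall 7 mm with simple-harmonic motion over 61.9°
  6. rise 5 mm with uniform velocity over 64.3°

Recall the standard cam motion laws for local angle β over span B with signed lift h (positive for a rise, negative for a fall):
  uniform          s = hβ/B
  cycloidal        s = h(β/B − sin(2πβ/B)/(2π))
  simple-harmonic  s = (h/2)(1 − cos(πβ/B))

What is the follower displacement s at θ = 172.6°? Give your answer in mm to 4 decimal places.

seg 1 [0°–28.8°] cycloidal, h=10: full span → s += 10 → s = 10.0000
seg 2 [28.8°–132.5°] uniform, h=27: full span → s += 27 → s = 37.0000
seg 3 [132.5°–161°] simple-harmonic, h=-9: full span → s += -9 → s = 28.0000
seg 4 [161°–233.8°] cycloidal, h=6: θ=172.6° here. β=11.6, B=72.8. 6·(0.1593 − sin(2π·0.1593)/(2π)) = 0.1519 → s = 28.1519

28.1519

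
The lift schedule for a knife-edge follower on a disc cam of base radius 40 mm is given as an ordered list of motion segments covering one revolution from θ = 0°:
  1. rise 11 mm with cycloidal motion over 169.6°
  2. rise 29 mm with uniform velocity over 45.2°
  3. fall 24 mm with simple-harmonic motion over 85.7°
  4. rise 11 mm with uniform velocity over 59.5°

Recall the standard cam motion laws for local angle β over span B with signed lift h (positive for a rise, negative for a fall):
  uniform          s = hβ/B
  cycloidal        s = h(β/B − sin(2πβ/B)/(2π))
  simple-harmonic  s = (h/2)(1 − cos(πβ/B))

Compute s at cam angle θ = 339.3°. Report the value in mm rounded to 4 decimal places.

seg 1 [0°–169.6°] cycloidal, h=11: full span → s += 11 → s = 11.0000
seg 2 [169.6°–214.8°] uniform, h=29: full span → s += 29 → s = 40.0000
seg 3 [214.8°–300.5°] simple-harmonic, h=-24: full span → s += -24 → s = 16.0000
seg 4 [300.5°–360°] uniform, h=11: θ=339.3° here. β=38.8, B=59.5. 11·38.8/59.5 = 7.1731 → s = 23.1731

23.1731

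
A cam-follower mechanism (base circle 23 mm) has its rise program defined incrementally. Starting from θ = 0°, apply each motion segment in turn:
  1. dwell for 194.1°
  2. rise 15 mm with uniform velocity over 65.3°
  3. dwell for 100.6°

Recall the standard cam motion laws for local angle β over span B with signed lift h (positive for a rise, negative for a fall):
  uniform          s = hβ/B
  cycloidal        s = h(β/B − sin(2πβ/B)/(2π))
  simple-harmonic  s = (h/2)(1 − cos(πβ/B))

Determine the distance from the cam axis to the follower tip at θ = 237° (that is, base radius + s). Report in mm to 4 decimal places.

seg 1 [0°–194.1°] dwell: s stays 0.0000
seg 2 [194.1°–259.4°] uniform, h=15: θ=237° here. β=42.9, B=65.3. 15·42.9/65.3 = 9.8545 → s = 9.8545
radial distance = base radius + s = 23 + 9.8545 = 32.8545

32.8545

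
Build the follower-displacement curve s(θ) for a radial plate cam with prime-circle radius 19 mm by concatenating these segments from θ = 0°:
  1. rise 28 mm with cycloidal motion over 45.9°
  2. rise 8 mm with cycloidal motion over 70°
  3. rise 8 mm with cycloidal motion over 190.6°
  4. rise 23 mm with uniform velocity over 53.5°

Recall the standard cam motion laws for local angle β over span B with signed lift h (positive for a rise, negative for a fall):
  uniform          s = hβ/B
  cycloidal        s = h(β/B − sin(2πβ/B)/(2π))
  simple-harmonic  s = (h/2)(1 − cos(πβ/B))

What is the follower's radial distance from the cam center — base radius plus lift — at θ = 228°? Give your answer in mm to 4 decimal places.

seg 1 [0°–45.9°] cycloidal, h=28: full span → s += 28 → s = 28.0000
seg 2 [45.9°–115.9°] cycloidal, h=8: full span → s += 8 → s = 36.0000
seg 3 [115.9°–306.5°] cycloidal, h=8: θ=228° here. β=112.1, B=190.6. 8·(0.5881 − sin(2π·0.5881)/(2π)) = 5.3748 → s = 41.3748
radial distance = base radius + s = 19 + 41.3748 = 60.3748

60.3748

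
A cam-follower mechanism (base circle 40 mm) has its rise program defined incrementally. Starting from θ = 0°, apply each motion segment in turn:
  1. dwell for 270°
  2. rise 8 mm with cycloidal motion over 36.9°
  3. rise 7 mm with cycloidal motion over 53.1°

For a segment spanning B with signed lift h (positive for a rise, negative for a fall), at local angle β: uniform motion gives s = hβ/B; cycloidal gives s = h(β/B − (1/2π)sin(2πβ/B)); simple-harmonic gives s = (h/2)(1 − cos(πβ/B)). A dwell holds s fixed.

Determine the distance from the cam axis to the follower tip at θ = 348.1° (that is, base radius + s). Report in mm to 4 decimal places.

seg 1 [0°–270°] dwell: s stays 0.0000
seg 2 [270°–306.9°] cycloidal, h=8: full span → s += 8 → s = 8.0000
seg 3 [306.9°–360°] cycloidal, h=7: θ=348.1° here. β=41.2, B=53.1. 7·(0.7759 − sin(2π·0.7759)/(2π)) = 6.5306 → s = 14.5306
radial distance = base radius + s = 40 + 14.5306 = 54.5306

54.5306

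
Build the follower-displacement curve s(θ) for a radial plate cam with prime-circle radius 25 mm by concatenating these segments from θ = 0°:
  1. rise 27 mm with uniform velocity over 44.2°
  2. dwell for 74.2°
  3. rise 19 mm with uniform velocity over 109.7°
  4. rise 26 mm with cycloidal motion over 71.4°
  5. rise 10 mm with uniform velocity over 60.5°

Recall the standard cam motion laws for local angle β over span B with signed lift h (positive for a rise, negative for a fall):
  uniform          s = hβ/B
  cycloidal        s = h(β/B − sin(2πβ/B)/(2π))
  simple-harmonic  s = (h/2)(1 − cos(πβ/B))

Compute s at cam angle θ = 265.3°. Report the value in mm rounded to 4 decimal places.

seg 1 [0°–44.2°] uniform, h=27: full span → s += 27 → s = 27.0000
seg 2 [44.2°–118.4°] dwell: s stays 27.0000
seg 3 [118.4°–228.1°] uniform, h=19: full span → s += 19 → s = 46.0000
seg 4 [228.1°–299.5°] cycloidal, h=26: θ=265.3° here. β=37.2, B=71.4. 26·(0.5210 − sin(2π·0.5210)/(2π)) = 14.0909 → s = 60.0909

60.0909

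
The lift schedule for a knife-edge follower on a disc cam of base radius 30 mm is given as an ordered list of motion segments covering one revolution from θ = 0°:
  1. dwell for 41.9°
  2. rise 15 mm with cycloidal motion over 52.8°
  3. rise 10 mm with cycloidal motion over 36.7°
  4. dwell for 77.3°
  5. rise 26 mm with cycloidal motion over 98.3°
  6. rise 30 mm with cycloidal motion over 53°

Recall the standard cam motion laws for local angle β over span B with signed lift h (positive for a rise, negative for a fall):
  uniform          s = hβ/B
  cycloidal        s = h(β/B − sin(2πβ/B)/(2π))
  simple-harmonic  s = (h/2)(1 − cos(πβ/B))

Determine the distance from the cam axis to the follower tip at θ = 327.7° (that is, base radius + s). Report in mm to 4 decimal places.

seg 1 [0°–41.9°] dwell: s stays 0.0000
seg 2 [41.9°–94.7°] cycloidal, h=15: full span → s += 15 → s = 15.0000
seg 3 [94.7°–131.4°] cycloidal, h=10: full span → s += 10 → s = 25.0000
seg 4 [131.4°–208.7°] dwell: s stays 25.0000
seg 5 [208.7°–307°] cycloidal, h=26: full span → s += 26 → s = 51.0000
seg 6 [307°–360°] cycloidal, h=30: θ=327.7° here. β=20.7, B=53. 30·(0.3906 − sin(2π·0.3906)/(2π)) = 8.6866 → s = 59.6866
radial distance = base radius + s = 30 + 59.6866 = 89.6866

89.6866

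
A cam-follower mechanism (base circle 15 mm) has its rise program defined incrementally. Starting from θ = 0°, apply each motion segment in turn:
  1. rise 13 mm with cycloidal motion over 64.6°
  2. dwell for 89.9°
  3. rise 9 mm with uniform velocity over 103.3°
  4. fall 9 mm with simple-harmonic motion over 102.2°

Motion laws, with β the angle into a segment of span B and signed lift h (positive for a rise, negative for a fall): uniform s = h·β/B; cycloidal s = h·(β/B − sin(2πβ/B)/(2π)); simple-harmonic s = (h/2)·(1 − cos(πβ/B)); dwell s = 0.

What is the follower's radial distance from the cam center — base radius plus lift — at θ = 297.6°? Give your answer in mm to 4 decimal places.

seg 1 [0°–64.6°] cycloidal, h=13: full span → s += 13 → s = 13.0000
seg 2 [64.6°–154.5°] dwell: s stays 13.0000
seg 3 [154.5°–257.8°] uniform, h=9: full span → s += 9 → s = 22.0000
seg 4 [257.8°–360°] simple-harmonic, h=-9: θ=297.6° here. β=39.8, B=102.2. -9/2·(1 − cos(π·0.3894)) = -2.9681 → s = 19.0319
radial distance = base radius + s = 15 + 19.0319 = 34.0319

34.0319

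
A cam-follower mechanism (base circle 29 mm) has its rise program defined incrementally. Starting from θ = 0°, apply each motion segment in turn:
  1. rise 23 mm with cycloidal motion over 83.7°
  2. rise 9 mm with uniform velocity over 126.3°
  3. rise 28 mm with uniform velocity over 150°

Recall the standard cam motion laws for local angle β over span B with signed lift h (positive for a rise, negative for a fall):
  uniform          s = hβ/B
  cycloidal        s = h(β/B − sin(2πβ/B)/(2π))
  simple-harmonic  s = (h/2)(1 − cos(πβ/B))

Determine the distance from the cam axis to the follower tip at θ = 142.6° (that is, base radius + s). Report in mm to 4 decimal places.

seg 1 [0°–83.7°] cycloidal, h=23: full span → s += 23 → s = 23.0000
seg 2 [83.7°–210°] uniform, h=9: θ=142.6° here. β=58.9, B=126.3. 9·58.9/126.3 = 4.1971 → s = 27.1971
radial distance = base radius + s = 29 + 27.1971 = 56.1971

56.1971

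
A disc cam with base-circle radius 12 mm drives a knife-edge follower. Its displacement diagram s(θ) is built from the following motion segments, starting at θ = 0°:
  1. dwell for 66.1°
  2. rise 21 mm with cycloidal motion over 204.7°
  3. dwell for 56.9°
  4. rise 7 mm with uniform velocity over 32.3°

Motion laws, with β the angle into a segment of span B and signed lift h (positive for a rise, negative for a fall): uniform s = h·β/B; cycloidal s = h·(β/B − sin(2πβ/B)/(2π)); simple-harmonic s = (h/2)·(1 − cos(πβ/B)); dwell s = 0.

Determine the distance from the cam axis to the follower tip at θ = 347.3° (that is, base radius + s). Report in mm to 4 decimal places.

seg 1 [0°–66.1°] dwell: s stays 0.0000
seg 2 [66.1°–270.8°] cycloidal, h=21: full span → s += 21 → s = 21.0000
seg 3 [270.8°–327.7°] dwell: s stays 21.0000
seg 4 [327.7°–360°] uniform, h=7: θ=347.3° here. β=19.6, B=32.3. 7·19.6/32.3 = 4.2477 → s = 25.2477
radial distance = base radius + s = 12 + 25.2477 = 37.2477

37.2477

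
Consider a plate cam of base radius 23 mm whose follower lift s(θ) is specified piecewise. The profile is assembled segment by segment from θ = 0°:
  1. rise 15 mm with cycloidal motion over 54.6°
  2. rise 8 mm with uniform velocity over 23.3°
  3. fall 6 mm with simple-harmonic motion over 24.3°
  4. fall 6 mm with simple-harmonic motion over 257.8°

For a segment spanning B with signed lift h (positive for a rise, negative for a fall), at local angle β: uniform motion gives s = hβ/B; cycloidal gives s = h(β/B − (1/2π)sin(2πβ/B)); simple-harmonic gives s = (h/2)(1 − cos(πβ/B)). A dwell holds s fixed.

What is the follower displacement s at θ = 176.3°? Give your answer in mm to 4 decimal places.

seg 1 [0°–54.6°] cycloidal, h=15: full span → s += 15 → s = 15.0000
seg 2 [54.6°–77.9°] uniform, h=8: full span → s += 8 → s = 23.0000
seg 3 [77.9°–102.2°] simple-harmonic, h=-6: full span → s += -6 → s = 17.0000
seg 4 [102.2°–360°] simple-harmonic, h=-6: θ=176.3° here. β=74.1, B=257.8. -6/2·(1 − cos(π·0.2874)) = -1.1422 → s = 15.8578

15.8578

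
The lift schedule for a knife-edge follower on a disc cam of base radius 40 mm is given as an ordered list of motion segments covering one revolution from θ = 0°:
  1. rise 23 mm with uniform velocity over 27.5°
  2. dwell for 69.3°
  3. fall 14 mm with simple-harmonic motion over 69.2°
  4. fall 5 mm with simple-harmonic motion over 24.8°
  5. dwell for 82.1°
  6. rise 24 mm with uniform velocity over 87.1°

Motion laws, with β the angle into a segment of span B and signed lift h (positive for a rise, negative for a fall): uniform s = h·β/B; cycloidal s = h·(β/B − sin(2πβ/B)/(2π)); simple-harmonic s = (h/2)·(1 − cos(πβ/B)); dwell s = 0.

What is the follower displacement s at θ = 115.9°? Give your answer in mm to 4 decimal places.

seg 1 [0°–27.5°] uniform, h=23: full span → s += 23 → s = 23.0000
seg 2 [27.5°–96.8°] dwell: s stays 23.0000
seg 3 [96.8°–166°] simple-harmonic, h=-14: θ=115.9° here. β=19.1, B=69.2. -14/2·(1 − cos(π·0.2760)) = -2.4708 → s = 20.5292

20.5292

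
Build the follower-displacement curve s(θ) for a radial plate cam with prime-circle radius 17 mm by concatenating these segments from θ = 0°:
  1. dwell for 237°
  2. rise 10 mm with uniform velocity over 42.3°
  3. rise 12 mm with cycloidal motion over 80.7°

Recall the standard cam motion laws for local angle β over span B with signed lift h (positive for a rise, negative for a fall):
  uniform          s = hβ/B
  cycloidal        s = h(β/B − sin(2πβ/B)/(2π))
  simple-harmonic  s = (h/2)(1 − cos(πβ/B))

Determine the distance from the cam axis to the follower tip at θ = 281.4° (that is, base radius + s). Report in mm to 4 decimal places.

seg 1 [0°–237°] dwell: s stays 0.0000
seg 2 [237°–279.3°] uniform, h=10: full span → s += 10 → s = 10.0000
seg 3 [279.3°–360°] cycloidal, h=12: θ=281.4° here. β=2.1, B=80.7. 12·(0.0260 − sin(2π·0.0260)/(2π)) = 0.0014 → s = 10.0014
radial distance = base radius + s = 17 + 10.0014 = 27.0014

27.0014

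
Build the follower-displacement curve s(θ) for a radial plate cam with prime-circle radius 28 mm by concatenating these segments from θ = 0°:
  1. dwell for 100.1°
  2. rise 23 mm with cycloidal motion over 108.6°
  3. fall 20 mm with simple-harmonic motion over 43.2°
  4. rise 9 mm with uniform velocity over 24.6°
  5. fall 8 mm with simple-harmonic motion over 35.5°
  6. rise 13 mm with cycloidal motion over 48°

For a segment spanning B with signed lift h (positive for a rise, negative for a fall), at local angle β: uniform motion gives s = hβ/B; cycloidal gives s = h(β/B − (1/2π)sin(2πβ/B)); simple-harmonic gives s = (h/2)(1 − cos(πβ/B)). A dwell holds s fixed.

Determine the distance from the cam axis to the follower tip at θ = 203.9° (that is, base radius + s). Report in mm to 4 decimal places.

seg 1 [0°–100.1°] dwell: s stays 0.0000
seg 2 [100.1°–208.7°] cycloidal, h=23: θ=203.9° here. β=103.8, B=108.6. 23·(0.9558 − sin(2π·0.9558)/(2π)) = 22.9870 → s = 22.9870
radial distance = base radius + s = 28 + 22.9870 = 50.9870

50.9870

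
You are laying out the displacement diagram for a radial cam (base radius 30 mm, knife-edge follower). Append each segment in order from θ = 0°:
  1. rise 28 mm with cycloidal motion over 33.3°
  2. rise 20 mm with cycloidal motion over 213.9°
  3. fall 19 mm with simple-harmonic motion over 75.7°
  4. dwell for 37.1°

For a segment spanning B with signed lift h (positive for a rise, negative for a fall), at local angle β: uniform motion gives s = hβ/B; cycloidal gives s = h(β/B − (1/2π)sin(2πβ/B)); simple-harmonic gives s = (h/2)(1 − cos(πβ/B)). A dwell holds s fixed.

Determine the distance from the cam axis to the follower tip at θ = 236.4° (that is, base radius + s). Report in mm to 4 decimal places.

seg 1 [0°–33.3°] cycloidal, h=28: full span → s += 28 → s = 28.0000
seg 2 [33.3°–247.2°] cycloidal, h=20: θ=236.4° here. β=203.1, B=213.9. 20·(0.9495 − sin(2π·0.9495)/(2π)) = 19.9831 → s = 47.9831
radial distance = base radius + s = 30 + 47.9831 = 77.9831

77.9831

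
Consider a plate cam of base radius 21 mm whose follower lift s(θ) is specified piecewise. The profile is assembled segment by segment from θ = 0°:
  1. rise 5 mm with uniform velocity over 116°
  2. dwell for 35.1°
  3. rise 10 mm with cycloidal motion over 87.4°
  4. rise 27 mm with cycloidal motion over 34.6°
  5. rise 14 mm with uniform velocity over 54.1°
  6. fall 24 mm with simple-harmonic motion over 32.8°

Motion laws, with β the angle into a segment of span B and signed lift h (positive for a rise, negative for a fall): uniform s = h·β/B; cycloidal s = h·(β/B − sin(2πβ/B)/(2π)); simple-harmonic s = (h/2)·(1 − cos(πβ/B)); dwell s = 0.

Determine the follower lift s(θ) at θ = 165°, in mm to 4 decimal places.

seg 1 [0°–116°] uniform, h=5: full span → s += 5 → s = 5.0000
seg 2 [116°–151.1°] dwell: s stays 5.0000
seg 3 [151.1°–238.5°] cycloidal, h=10: θ=165° here. β=13.9, B=87.4. 10·(0.1590 − sin(2π·0.1590)/(2π)) = 0.2518 → s = 5.2518

5.2518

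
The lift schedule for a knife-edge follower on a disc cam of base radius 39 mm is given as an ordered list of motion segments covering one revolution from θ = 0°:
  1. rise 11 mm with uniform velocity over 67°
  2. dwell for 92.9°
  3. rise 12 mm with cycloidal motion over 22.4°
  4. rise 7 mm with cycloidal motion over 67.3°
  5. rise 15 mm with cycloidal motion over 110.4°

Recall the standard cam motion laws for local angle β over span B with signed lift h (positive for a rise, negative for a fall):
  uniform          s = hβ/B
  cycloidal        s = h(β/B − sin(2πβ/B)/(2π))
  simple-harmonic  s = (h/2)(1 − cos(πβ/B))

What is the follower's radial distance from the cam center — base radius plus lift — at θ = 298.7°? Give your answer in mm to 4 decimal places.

seg 1 [0°–67°] uniform, h=11: full span → s += 11 → s = 11.0000
seg 2 [67°–159.9°] dwell: s stays 11.0000
seg 3 [159.9°–182.3°] cycloidal, h=12: full span → s += 12 → s = 23.0000
seg 4 [182.3°–249.6°] cycloidal, h=7: full span → s += 7 → s = 30.0000
seg 5 [249.6°–360°] cycloidal, h=15: θ=298.7° here. β=49.1, B=110.4. 15·(0.4447 − sin(2π·0.4447)/(2π)) = 5.8589 → s = 35.8589
radial distance = base radius + s = 39 + 35.8589 = 74.8589

74.8589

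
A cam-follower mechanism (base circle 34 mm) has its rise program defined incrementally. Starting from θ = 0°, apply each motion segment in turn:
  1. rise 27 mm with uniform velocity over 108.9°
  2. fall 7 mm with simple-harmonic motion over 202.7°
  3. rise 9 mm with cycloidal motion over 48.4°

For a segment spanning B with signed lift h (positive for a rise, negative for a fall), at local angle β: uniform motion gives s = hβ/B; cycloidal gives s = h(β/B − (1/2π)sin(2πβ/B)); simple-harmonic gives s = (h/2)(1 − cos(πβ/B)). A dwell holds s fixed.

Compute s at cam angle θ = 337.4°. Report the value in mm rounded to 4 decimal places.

seg 1 [0°–108.9°] uniform, h=27: full span → s += 27 → s = 27.0000
seg 2 [108.9°–311.6°] simple-harmonic, h=-7: full span → s += -7 → s = 20.0000
seg 3 [311.6°–360°] cycloidal, h=9: θ=337.4° here. β=25.8, B=48.4. 9·(0.5331 − sin(2π·0.5331)/(2π)) = 5.0929 → s = 25.0929

25.0929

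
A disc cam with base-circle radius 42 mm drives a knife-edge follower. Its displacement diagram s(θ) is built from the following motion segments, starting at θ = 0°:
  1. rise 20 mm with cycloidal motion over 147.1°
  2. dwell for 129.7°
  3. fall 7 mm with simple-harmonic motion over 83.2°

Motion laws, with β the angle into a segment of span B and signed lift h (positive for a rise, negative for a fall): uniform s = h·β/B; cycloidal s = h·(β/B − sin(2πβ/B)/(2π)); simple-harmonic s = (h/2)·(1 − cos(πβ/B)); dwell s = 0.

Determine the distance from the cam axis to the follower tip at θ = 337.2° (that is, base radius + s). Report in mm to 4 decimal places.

seg 1 [0°–147.1°] cycloidal, h=20: full span → s += 20 → s = 20.0000
seg 2 [147.1°–276.8°] dwell: s stays 20.0000
seg 3 [276.8°–360°] simple-harmonic, h=-7: θ=337.2° here. β=60.4, B=83.2. -7/2·(1 − cos(π·0.7260)) = -5.7811 → s = 14.2189
radial distance = base radius + s = 42 + 14.2189 = 56.2189

56.2189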